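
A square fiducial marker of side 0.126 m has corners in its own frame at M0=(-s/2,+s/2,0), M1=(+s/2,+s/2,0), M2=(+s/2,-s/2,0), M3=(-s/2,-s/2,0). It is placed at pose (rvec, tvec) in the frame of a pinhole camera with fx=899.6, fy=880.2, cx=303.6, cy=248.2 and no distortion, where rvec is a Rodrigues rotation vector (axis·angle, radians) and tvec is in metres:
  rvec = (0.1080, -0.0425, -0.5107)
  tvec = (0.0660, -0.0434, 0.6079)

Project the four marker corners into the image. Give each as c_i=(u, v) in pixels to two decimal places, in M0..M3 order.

Intrinsics K: fx=899.6, fy=880.2, cx=303.6, cy=248.2
Marker side s = 0.126 m; corners in marker frame (Z=0):
  M0 = (-0.0630, +0.0630, 0)
  M1 = (+0.0630, +0.0630, 0)
  M2 = (+0.0630, -0.0630, 0)
  M3 = (-0.0630, -0.0630, 0)
rvec = (0.1080, -0.0425, -0.5107), |rvec| = θ = 0.52372 rad = 30.007°
Rodrigues: sinθ=0.50011, 1−cosθ=0.13404; R = I + sinθ·[k]× + (1−cosθ)·[k]×²:
    [+0.87166 +0.48543 -0.06754]
    [-0.48991 +0.86685 -0.09252]
    [+0.01363 +0.11374 +0.99342]
t = (0.0660, -0.0434, 0.6079) m
M0: Pc = R·M0+t = (+0.04167, +0.04208, +0.61421); u = 899.6·(+0.04167)/0.61421 + 303.6 = 364.6280, v = 880.2·(+0.04208)/0.61421 + 248.2 = 308.4977
M1: Pc = R·M1+t = (+0.15150, -0.01965, +0.61592); u = 899.6·(+0.15150)/0.61592 + 303.6 = 524.8717, v = 880.2·(-0.01965)/0.61592 + 248.2 = 220.1140
M2: Pc = R·M2+t = (+0.09033, -0.12888, +0.60159); u = 899.6·(+0.09033)/0.60159 + 303.6 = 438.6803, v = 880.2·(-0.12888)/0.60159 + 248.2 = 59.6397
M3: Pc = R·M3+t = (-0.01950, -0.06715, +0.59988); u = 899.6·(-0.01950)/0.59988 + 303.6 = 274.3617, v = 880.2·(-0.06715)/0.59988 + 248.2 = 149.6754

c0=(364.63, 308.50) c1=(524.87, 220.11) c2=(438.68, 59.64) c3=(274.36, 149.68)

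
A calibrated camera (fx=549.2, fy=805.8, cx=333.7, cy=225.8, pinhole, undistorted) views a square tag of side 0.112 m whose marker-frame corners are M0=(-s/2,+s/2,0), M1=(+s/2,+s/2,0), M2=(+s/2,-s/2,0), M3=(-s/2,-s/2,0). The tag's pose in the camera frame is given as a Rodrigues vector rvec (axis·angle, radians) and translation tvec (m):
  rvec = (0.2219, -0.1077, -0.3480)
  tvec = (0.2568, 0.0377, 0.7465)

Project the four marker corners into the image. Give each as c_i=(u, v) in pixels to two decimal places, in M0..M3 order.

c0=(495.51, 341.54) c1=(569.25, 299.11) c2=(550.43, 189.55) c3=(473.85, 232.38)

Intrinsics K: fx=549.2, fy=805.8, cx=333.7, cy=225.8
Marker side s = 0.112 m; corners in marker frame (Z=0):
  M0 = (-0.0560, +0.0560, 0)
  M1 = (+0.0560, +0.0560, 0)
  M2 = (+0.0560, -0.0560, 0)
  M3 = (-0.0560, -0.0560, 0)
rvec = (0.2219, -0.1077, -0.3480), |rvec| = θ = 0.42655 rad = 24.439°
Rodrigues: sinθ=0.41373, 1−cosθ=0.08960; R = I + sinθ·[k]× + (1−cosθ)·[k]×²:
    [+0.93465 +0.32577 -0.14249]
    [-0.34931 +0.91611 -0.19677]
    [+0.06643 +0.23369 +0.97004]
t = (0.2568, 0.0377, 0.7465) m
M0: Pc = R·M0+t = (+0.22270, +0.10856, +0.75587); u = 549.2·(+0.22270)/0.75587 + 333.7 = 495.5124, v = 805.8·(+0.10856)/0.75587 + 225.8 = 341.5356
M1: Pc = R·M1+t = (+0.32738, +0.06944, +0.76331); u = 549.2·(+0.32738)/0.76331 + 333.7 = 569.2528, v = 805.8·(+0.06944)/0.76331 + 225.8 = 299.1065
M2: Pc = R·M2+t = (+0.29090, -0.03316, +0.73713); u = 549.2·(+0.29090)/0.73713 + 333.7 = 550.4322, v = 805.8·(-0.03316)/0.73713 + 225.8 = 189.5470
M3: Pc = R·M3+t = (+0.18622, +0.00596, +0.72969); u = 549.2·(+0.18622)/0.72969 + 333.7 = 473.8549, v = 805.8·(+0.00596)/0.72969 + 225.8 = 232.3808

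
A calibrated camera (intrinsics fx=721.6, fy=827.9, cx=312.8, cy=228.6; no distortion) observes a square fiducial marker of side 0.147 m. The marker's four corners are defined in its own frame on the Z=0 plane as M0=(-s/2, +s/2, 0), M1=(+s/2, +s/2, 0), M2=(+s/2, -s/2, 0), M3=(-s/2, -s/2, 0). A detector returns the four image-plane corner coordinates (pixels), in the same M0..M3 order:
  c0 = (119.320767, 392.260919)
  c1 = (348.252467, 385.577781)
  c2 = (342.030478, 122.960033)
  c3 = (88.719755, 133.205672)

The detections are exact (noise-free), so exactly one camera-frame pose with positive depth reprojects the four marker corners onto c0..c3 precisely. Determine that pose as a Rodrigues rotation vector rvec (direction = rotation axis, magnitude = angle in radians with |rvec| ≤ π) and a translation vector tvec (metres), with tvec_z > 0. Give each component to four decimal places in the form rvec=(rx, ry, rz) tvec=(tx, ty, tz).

Intrinsics K: fx=721.6, fy=827.9, cx=312.8, cy=228.6
Marker side s = 0.147 m; corners in marker frame (Z=0):
  M0 = (-0.0735, +0.0735, 0)
  M1 = (+0.0735, +0.0735, 0)
  M2 = (+0.0735, -0.0735, 0)
  M3 = (-0.0735, -0.0735, 0)
Detected image corners:
  c0 = (119.320767, 392.260919) px
  c1 = (348.252467, 385.577781) px
  c2 = (342.030478, 122.960033) px
  c3 = (88.719755, 133.205672) px
Planar DLT: solve 8×8 A·h = b for H (H[2,2]=1):
  H  [+1620.24125 +281.35224 +224.42591]
  H  [-75.16642 +1953.52278 +265.16764]
  H  [-0.07042 +0.69318 +1.00000]
B = K⁻¹H; ‖b₁‖=2.278077, ‖b₂‖=2.278077; λ = 2/(‖b₁‖+‖b₂‖) = 0.438967, sign → tz>0 ⇒ λ=+0.438967
r₁ = λ·B[:,0] = (+0.99903,-0.03132,-0.03091); r₂ = λ·B[:,1] = (+0.03925,+0.95177,+0.30428)
r₃ = r₁×r₂ = (+0.01989,-0.30520,+0.95208); SVD([r₁ r₂ r₃]) → R = UVᵀ:
  R  [+0.99903 +0.03925 +0.01989]
  R  [-0.03132 +0.95177 -0.30520]
  R  [-0.03091 +0.30428 +0.95208]
t = (-0.05376, +0.01939, +0.43897) m
tr R = 2.902884; θ = arccos((tr R − 1)/2) = 0.312909 rad = 17.928°
axis k = ((R−Rᵀ)₃₂, (R−Rᵀ)₁₃, (R−Rᵀ)₂₁) / (2 sinθ) = (+0.989975, +0.082515, -0.114629)
rvec = θ·k = (+0.309772, +0.025820, -0.035868)

rvec=(0.3098, 0.0258, -0.0359) tvec=(-0.0538, 0.0194, 0.4390)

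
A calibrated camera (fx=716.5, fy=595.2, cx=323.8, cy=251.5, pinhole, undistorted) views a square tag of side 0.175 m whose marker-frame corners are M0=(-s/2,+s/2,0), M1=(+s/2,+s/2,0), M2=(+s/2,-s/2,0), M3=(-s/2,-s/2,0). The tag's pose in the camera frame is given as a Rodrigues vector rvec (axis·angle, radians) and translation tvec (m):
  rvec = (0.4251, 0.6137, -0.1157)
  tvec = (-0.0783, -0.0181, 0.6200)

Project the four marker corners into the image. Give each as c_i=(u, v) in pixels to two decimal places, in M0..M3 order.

Intrinsics K: fx=716.5, fy=595.2, cx=323.8, cy=251.5
Marker side s = 0.175 m; corners in marker frame (Z=0):
  M0 = (-0.0875, +0.0875, 0)
  M1 = (+0.0875, +0.0875, 0)
  M2 = (+0.0875, -0.0875, 0)
  M3 = (-0.0875, -0.0875, 0)
rvec = (0.4251, 0.6137, -0.1157), |rvec| = θ = 0.75546 rad = 43.285°
Rodrigues: sinθ=0.68563, 1−cosθ=0.27205; R = I + sinθ·[k]× + (1−cosθ)·[k]×²:
    [+0.81409 +0.22936 +0.53352]
    [+0.01935 +0.90748 -0.41965]
    [-0.58041 +0.35196 +0.73434]
t = (-0.0783, -0.0181, 0.6200) m
M0: Pc = R·M0+t = (-0.12946, +0.05961, +0.70158); u = 716.5·(-0.12946)/0.70158 + 323.8 = 191.5830, v = 595.2·(+0.05961)/0.70158 + 251.5 = 302.0724
M1: Pc = R·M1+t = (+0.01300, +0.06300, +0.60001); u = 716.5·(+0.01300)/0.60001 + 323.8 = 339.3264, v = 595.2·(+0.06300)/0.60001 + 251.5 = 313.9927
M2: Pc = R·M2+t = (-0.02714, -0.09581, +0.53842); u = 716.5·(-0.02714)/0.53842 + 323.8 = 287.6890, v = 595.2·(-0.09581)/0.53842 + 251.5 = 145.5842
M3: Pc = R·M3+t = (-0.16960, -0.09920, +0.63999); u = 716.5·(-0.16960)/0.63999 + 323.8 = 133.9222, v = 595.2·(-0.09920)/0.63999 + 251.5 = 159.2447

c0=(191.58, 302.07) c1=(339.33, 313.99) c2=(287.69, 145.58) c3=(133.92, 159.24)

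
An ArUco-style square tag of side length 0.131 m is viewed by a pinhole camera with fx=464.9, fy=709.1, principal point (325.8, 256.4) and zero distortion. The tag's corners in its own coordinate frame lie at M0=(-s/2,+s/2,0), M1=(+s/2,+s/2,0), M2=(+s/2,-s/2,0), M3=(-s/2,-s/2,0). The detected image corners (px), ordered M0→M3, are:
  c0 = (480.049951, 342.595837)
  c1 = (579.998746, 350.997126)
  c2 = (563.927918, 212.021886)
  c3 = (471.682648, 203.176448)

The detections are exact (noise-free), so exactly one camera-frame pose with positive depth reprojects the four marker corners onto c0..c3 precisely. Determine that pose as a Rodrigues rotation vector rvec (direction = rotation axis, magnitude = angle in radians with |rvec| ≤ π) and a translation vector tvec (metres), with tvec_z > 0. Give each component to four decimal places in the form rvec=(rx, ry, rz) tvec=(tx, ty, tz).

rvec=(-0.3953, -0.0503, 0.0506) tvec=(0.2653, 0.0158, 0.6226)

Intrinsics K: fx=464.9, fy=709.1, cx=325.8, cy=256.4
Marker side s = 0.131 m; corners in marker frame (Z=0):
  M0 = (-0.0655, +0.0655, 0)
  M1 = (+0.0655, +0.0655, 0)
  M2 = (+0.0655, -0.0655, 0)
  M3 = (-0.0655, -0.0655, 0)
Detected image corners:
  c0 = (480.049951, 342.595837) px
  c1 = (579.998746, 350.997126) px
  c2 = (563.927918, 212.021886) px
  c3 = (471.682648, 203.176448) px
Planar DLT: solve 8×8 A·h = b for H (H[2,2]=1):
  H  [+765.25296 -231.38882 +523.86426]
  H  [+83.29341 +890.72762 +274.38951]
  H  [+0.06276 -0.61992 +1.00000]
B = K⁻¹H; ‖b₁‖=1.606104, ‖b₂‖=1.606104; λ = 2/(‖b₁‖+‖b₂‖) = 0.622625, sign → tz>0 ⇒ λ=+0.622625
r₁ = λ·B[:,0] = (+0.99749,+0.05901,+0.03908); r₂ = λ·B[:,1] = (-0.03940,+0.92167,-0.38598)
r₃ = r₁×r₂ = (-0.05879,+0.38347,+0.92168); SVD([r₁ r₂ r₃]) → R = UVᵀ:
  R  [+0.99749 -0.03940 -0.05879]
  R  [+0.05901 +0.92167 +0.38347]
  R  [+0.03908 -0.38598 +0.92168]
t = (+0.26526, +0.01580, +0.62262) m
tr R = 2.840839; θ = arccos((tr R − 1)/2) = 0.401644 rad = 23.012°
axis k = ((R−Rᵀ)₃₂, (R−Rᵀ)₁₃, (R−Rᵀ)₂₁) / (2 sinθ) = (-0.984119, -0.125172, +0.125861)
rvec = θ·k = (-0.395265, -0.050275, +0.050551)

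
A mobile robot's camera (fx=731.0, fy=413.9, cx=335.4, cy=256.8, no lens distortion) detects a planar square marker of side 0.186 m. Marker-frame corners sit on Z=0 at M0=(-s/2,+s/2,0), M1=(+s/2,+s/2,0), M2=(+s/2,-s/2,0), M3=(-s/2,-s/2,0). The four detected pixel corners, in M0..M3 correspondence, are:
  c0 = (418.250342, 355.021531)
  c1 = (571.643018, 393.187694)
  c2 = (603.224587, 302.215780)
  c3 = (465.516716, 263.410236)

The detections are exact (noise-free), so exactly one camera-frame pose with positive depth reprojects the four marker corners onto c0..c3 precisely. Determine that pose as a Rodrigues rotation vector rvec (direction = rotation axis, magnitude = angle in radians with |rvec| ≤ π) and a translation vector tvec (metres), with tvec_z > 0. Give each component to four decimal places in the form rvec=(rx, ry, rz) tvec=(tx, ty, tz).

Intrinsics K: fx=731.0, fy=413.9, cx=335.4, cy=256.8
Marker side s = 0.186 m; corners in marker frame (Z=0):
  M0 = (-0.0930, +0.0930, 0)
  M1 = (+0.0930, +0.0930, 0)
  M2 = (+0.0930, -0.0930, 0)
  M3 = (-0.0930, -0.0930, 0)
Detected image corners:
  c0 = (418.250342, 355.021531) px
  c1 = (571.643018, 393.187694) px
  c2 = (603.224587, 302.215780) px
  c3 = (465.516716, 263.410236) px
Planar DLT: solve 8×8 A·h = b for H (H[2,2]=1):
  H  [+910.73796 -473.87096 +517.30752]
  H  [+290.09751 +322.98602 +326.74306]
  H  [+0.25301 -0.51084 +1.00000]
B = K⁻¹H; ‖b₁‖=1.279174, ‖b₂‖=1.279174; λ = 2/(‖b₁‖+‖b₂‖) = 0.781754, sign → tz>0 ⇒ λ=+0.781754
r₁ = λ·B[:,0] = (+0.88322,+0.42521,+0.19779); r₂ = λ·B[:,1] = (-0.32354,+0.85781,-0.39935)
r₃ = r₁×r₂ = (-0.33947,+0.28872,+0.89521); SVD([r₁ r₂ r₃]) → R = UVᵀ:
  R  [+0.88322 -0.32354 -0.33947]
  R  [+0.42521 +0.85781 +0.28872]
  R  [+0.19779 -0.39935 +0.89521]
t = (+0.19454, +0.13211, +0.78175) m
tr R = 2.636243; θ = arccos((tr R − 1)/2) = 0.612660 rad = 35.103°
axis k = ((R−Rᵀ)₃₂, (R−Rᵀ)₁₃, (R−Rᵀ)₂₁) / (2 sinθ) = (-0.598272, -0.467147, +0.651033)
rvec = θ·k = (-0.366538, -0.286202, +0.398862)

rvec=(-0.3665, -0.2862, 0.3989) tvec=(0.1945, 0.1321, 0.7818)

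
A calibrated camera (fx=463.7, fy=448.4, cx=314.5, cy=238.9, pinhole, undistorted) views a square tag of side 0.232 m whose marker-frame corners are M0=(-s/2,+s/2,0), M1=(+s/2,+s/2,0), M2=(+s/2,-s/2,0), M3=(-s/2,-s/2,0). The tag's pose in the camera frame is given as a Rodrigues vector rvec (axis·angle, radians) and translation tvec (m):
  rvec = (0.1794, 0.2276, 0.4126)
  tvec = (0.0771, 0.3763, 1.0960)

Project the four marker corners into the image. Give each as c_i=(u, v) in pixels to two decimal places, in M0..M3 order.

Intrinsics K: fx=463.7, fy=448.4, cx=314.5, cy=238.9
Marker side s = 0.232 m; corners in marker frame (Z=0):
  M0 = (-0.1160, +0.1160, 0)
  M1 = (+0.1160, +0.1160, 0)
  M2 = (+0.1160, -0.1160, 0)
  M3 = (-0.1160, -0.1160, 0)
rvec = (0.1794, 0.2276, 0.4126), |rvec| = θ = 0.50421 rad = 28.889°
Rodrigues: sinθ=0.48311, 1−cosθ=0.12444; R = I + sinθ·[k]× + (1−cosθ)·[k]×²:
    [+0.89131 -0.37535 +0.25431]
    [+0.41533 +0.90091 -0.12593]
    [-0.18185 +0.21786 +0.95889]
t = (0.0771, 0.3763, 1.0960) m
M0: Pc = R·M0+t = (-0.06983, +0.43263, +1.14237); u = 463.7·(-0.06983)/1.14237 + 314.5 = 286.1540, v = 448.4·(+0.43263)/1.14237 + 238.9 = 408.7147
M1: Pc = R·M1+t = (+0.13695, +0.52898, +1.10018); u = 463.7·(+0.13695)/1.10018 + 314.5 = 372.2219, v = 448.4·(+0.52898)/1.10018 + 238.9 = 454.4982
M2: Pc = R·M2+t = (+0.22403, +0.31997, +1.04963); u = 463.7·(+0.22403)/1.04963 + 314.5 = 413.4717, v = 448.4·(+0.31997)/1.04963 + 238.9 = 375.5908
M3: Pc = R·M3+t = (+0.01725, +0.22362, +1.09182); u = 463.7·(+0.01725)/1.09182 + 314.5 = 321.8255, v = 448.4·(+0.22362)/1.09182 + 238.9 = 330.7368

c0=(286.15, 408.71) c1=(372.22, 454.50) c2=(413.47, 375.59) c3=(321.83, 330.74)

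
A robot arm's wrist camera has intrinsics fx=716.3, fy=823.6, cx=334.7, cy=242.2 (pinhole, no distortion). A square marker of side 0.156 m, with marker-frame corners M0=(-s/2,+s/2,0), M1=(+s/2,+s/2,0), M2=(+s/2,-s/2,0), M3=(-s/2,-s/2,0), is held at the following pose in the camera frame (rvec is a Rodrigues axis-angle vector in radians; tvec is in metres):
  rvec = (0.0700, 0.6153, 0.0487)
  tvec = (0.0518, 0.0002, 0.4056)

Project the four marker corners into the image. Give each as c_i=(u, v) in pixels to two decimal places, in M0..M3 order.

c0=(313.14, 373.38) c1=(556.18, 428.71) c2=(571.80, 74.14) c3=(318.77, 88.84)

Intrinsics K: fx=716.3, fy=823.6, cx=334.7, cy=242.2
Marker side s = 0.156 m; corners in marker frame (Z=0):
  M0 = (-0.0780, +0.0780, 0)
  M1 = (+0.0780, +0.0780, 0)
  M2 = (+0.0780, -0.0780, 0)
  M3 = (-0.0780, -0.0780, 0)
rvec = (0.0700, 0.6153, 0.0487), |rvec| = θ = 0.62118 rad = 35.591°
Rodrigues: sinθ=0.58200, 1−cosθ=0.18681; R = I + sinθ·[k]× + (1−cosθ)·[k]×²:
    [+0.81556 -0.02478 +0.57814]
    [+0.06648 +0.99648 -0.05108]
    [-0.57484 +0.08009 +0.81434]
t = (0.0518, 0.0002, 0.4056) m
M0: Pc = R·M0+t = (-0.01375, +0.07274, +0.45668); u = 716.3·(-0.01375)/0.45668 + 334.7 = 313.1389, v = 823.6·(+0.07274)/0.45668 + 242.2 = 373.3818
M1: Pc = R·M1+t = (+0.11348, +0.08311, +0.36701); u = 716.3·(+0.11348)/0.36701 + 334.7 = 556.1838, v = 823.6·(+0.08311)/0.36701 + 242.2 = 428.7074
M2: Pc = R·M2+t = (+0.11735, -0.07234, +0.35452); u = 716.3·(+0.11735)/0.35452 + 334.7 = 571.7990, v = 823.6·(-0.07234)/0.35452 + 242.2 = 74.1420
M3: Pc = R·M3+t = (-0.00988, -0.08271, +0.44419); u = 716.3·(-0.00988)/0.44419 + 334.7 = 318.7652, v = 823.6·(-0.08271)/0.44419 + 242.2 = 88.8408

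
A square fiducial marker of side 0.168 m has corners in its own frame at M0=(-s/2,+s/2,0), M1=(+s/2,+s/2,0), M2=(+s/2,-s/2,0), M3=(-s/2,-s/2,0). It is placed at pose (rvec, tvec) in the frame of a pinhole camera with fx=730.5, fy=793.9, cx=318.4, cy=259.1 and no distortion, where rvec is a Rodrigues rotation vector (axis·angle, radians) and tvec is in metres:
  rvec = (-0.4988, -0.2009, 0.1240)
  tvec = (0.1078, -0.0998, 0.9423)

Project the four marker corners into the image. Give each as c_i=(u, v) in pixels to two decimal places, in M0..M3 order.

Intrinsics K: fx=730.5, fy=793.9, cx=318.4, cy=259.1
Marker side s = 0.168 m; corners in marker frame (Z=0):
  M0 = (-0.0840, +0.0840, 0)
  M1 = (+0.0840, +0.0840, 0)
  M2 = (+0.0840, -0.0840, 0)
  M3 = (-0.0840, -0.0840, 0)
rvec = (-0.4988, -0.2009, 0.1240), |rvec| = θ = 0.55185 rad = 31.619°
Rodrigues: sinθ=0.52426, 1−cosθ=0.14844; R = I + sinθ·[k]× + (1−cosθ)·[k]×²:
    [+0.97283 -0.06896 -0.22101]
    [+0.16665 +0.87123 +0.46172]
    [+0.16071 -0.48601 +0.85905]
t = (0.1078, -0.0998, 0.9423) m
M0: Pc = R·M0+t = (+0.02029, -0.04062, +0.88798); u = 730.5·(+0.02029)/0.88798 + 318.4 = 335.0916, v = 793.9·(-0.04062)/0.88798 + 259.1 = 222.7879
M1: Pc = R·M1+t = (+0.18373, -0.01262, +0.91497); u = 730.5·(+0.18373)/0.91497 + 318.4 = 465.0833, v = 793.9·(-0.01262)/0.91497 + 259.1 = 248.1514
M2: Pc = R·M2+t = (+0.19531, -0.15898, +0.99662); u = 730.5·(+0.19531)/0.99662 + 318.4 = 461.5573, v = 793.9·(-0.15898)/0.99662 + 259.1 = 132.4543
M3: Pc = R·M3+t = (+0.03187, -0.18698, +0.96963); u = 730.5·(+0.03187)/0.96963 + 318.4 = 342.4137, v = 793.9·(-0.18698)/0.96963 + 259.1 = 106.0050

c0=(335.09, 222.79) c1=(465.08, 248.15) c2=(461.56, 132.45) c3=(342.41, 106.01)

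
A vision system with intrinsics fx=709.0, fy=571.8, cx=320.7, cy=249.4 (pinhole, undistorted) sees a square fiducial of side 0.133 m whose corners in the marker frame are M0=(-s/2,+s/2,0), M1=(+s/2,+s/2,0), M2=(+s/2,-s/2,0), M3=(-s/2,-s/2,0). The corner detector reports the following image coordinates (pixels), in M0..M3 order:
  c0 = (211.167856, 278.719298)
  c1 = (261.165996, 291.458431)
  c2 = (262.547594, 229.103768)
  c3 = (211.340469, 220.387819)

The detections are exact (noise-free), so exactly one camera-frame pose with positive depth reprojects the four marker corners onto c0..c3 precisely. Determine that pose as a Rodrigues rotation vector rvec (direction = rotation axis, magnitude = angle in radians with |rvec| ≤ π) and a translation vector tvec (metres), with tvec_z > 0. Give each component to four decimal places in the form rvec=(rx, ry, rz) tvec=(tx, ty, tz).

rvec=(0.1899, 0.7340, 0.1119) tvec=(-0.1475, 0.0122, 1.2300)

Intrinsics K: fx=709.0, fy=571.8, cx=320.7, cy=249.4
Marker side s = 0.133 m; corners in marker frame (Z=0):
  M0 = (-0.0665, +0.0665, 0)
  M1 = (+0.0665, +0.0665, 0)
  M2 = (+0.0665, -0.0665, 0)
  M3 = (-0.0665, -0.0665, 0)
Detected image corners:
  c0 = (211.167856, 278.719298) px
  c1 = (261.165996, 291.458431) px
  c2 = (262.547594, 229.103768) px
  c3 = (211.340469, 220.387819) px
Planar DLT: solve 8×8 A·h = b for H (H[2,2]=1):
  H  [+254.62470 +34.88015 +235.65632]
  H  [-54.72810 +496.88329 +255.07169]
  H  [-0.53178 +0.17147 +1.00000]
B = K⁻¹H; ‖b₁‖=0.812986, ‖b₂‖=0.812986; λ = 2/(‖b₁‖+‖b₂‖) = 1.230033, sign → tz>0 ⇒ λ=+1.230033
r₁ = λ·B[:,0] = (+0.73761,+0.16757,-0.65410); r₂ = λ·B[:,1] = (-0.03489,+0.97688,+0.21091)
r₃ = r₁×r₂ = (+0.67432,-0.13275,+0.72641); SVD([r₁ r₂ r₃]) → R = UVᵀ:
  R  [+0.73761 -0.03489 +0.67432]
  R  [+0.16757 +0.97688 -0.13275]
  R  [-0.65410 +0.21091 +0.72641]
t = (-0.14754, +0.01220, +1.23003) m
tr R = 2.440900; θ = arccos((tr R − 1)/2) = 0.766345 rad = 43.908°
axis k = ((R−Rᵀ)₃₂, (R−Rᵀ)₁₃, (R−Rᵀ)₂₁) / (2 sinθ) = (+0.247775, +0.957759, +0.145967)
rvec = θ·k = (+0.189881, +0.733973, +0.111861)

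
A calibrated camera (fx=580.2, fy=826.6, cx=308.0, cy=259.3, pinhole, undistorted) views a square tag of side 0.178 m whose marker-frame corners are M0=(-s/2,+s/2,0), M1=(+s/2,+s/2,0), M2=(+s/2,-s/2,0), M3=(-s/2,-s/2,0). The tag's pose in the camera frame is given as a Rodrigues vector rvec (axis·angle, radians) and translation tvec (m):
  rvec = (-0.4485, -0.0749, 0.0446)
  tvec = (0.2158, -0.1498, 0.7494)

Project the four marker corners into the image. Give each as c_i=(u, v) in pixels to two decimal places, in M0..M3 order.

Intrinsics K: fx=580.2, fy=826.6, cx=308.0, cy=259.3
Marker side s = 0.178 m; corners in marker frame (Z=0):
  M0 = (-0.0890, +0.0890, 0)
  M1 = (+0.0890, +0.0890, 0)
  M2 = (+0.0890, -0.0890, 0)
  M3 = (-0.0890, -0.0890, 0)
rvec = (-0.4485, -0.0749, 0.0446), |rvec| = θ = 0.45689 rad = 26.178°
Rodrigues: sinθ=0.44116, 1−cosθ=0.10257; R = I + sinθ·[k]× + (1−cosθ)·[k]×²:
    [+0.99627 -0.02656 -0.08215]
    [+0.05957 +0.90018 +0.43142]
    [+0.06249 -0.43470 +0.89840]
t = (0.2158, -0.1498, 0.7494) m
M0: Pc = R·M0+t = (+0.12477, -0.07499, +0.70515); u = 580.2·(+0.12477)/0.70515 + 308.0 = 410.6601, v = 826.6·(-0.07499)/0.70515 + 259.3 = 171.3996
M1: Pc = R·M1+t = (+0.30210, -0.06438, +0.71627); u = 580.2·(+0.30210)/0.71627 + 308.0 = 552.7120, v = 826.6·(-0.06438)/0.71627 + 259.3 = 185.0015
M2: Pc = R·M2+t = (+0.30683, -0.22461, +0.79365); u = 580.2·(+0.30683)/0.79365 + 308.0 = 532.3099, v = 826.6·(-0.22461)/0.79365 + 259.3 = 25.3601
M3: Pc = R·M3+t = (+0.12950, -0.23522, +0.78253); u = 580.2·(+0.12950)/0.78253 + 308.0 = 404.0141, v = 826.6·(-0.23522)/0.78253 + 259.3 = 10.8339

c0=(410.66, 171.40) c1=(552.71, 185.00) c2=(532.31, 25.36) c3=(404.01, 10.83)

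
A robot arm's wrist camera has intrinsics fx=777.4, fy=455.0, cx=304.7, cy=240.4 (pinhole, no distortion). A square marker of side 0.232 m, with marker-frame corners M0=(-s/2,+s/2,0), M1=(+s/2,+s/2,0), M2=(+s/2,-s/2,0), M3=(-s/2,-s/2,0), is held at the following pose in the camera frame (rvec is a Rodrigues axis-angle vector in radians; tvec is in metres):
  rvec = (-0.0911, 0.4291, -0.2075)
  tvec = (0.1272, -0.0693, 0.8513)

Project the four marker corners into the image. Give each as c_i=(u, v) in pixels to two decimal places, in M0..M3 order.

c0=(344.35, 276.03) c1=(552.10, 251.02) c2=(503.25, 125.10) c3=(307.43, 162.17)

Intrinsics K: fx=777.4, fy=455.0, cx=304.7, cy=240.4
Marker side s = 0.232 m; corners in marker frame (Z=0):
  M0 = (-0.1160, +0.1160, 0)
  M1 = (+0.1160, +0.1160, 0)
  M2 = (+0.1160, -0.1160, 0)
  M3 = (-0.1160, -0.1160, 0)
rvec = (-0.0911, 0.4291, -0.2075), |rvec| = θ = 0.48527 rad = 27.804°
Rodrigues: sinθ=0.46644, 1−cosθ=0.11545; R = I + sinθ·[k]× + (1−cosθ)·[k]×²:
    [+0.88862 +0.18029 +0.42172]
    [-0.21862 +0.97482 +0.04391]
    [-0.40319 -0.13122 +0.90566]
t = (0.1272, -0.0693, 0.8513) m
M0: Pc = R·M0+t = (+0.04503, +0.06914, +0.88285); u = 777.4·(+0.04503)/0.88285 + 304.7 = 344.3545, v = 455.0·(+0.06914)/0.88285 + 240.4 = 276.0326
M1: Pc = R·M1+t = (+0.25119, +0.01842, +0.78931); u = 777.4·(+0.25119)/0.78931 + 304.7 = 552.1033, v = 455.0·(+0.01842)/0.78931 + 240.4 = 251.0182
M2: Pc = R·M2+t = (+0.20937, -0.20774, +0.81975); u = 777.4·(+0.20937)/0.81975 + 304.7 = 503.2500, v = 455.0·(-0.20774)/0.81975 + 240.4 = 125.0953
M3: Pc = R·M3+t = (+0.00321, -0.15702, +0.91329); u = 777.4·(+0.00321)/0.91329 + 304.7 = 307.4297, v = 455.0·(-0.15702)/0.91329 + 240.4 = 162.1730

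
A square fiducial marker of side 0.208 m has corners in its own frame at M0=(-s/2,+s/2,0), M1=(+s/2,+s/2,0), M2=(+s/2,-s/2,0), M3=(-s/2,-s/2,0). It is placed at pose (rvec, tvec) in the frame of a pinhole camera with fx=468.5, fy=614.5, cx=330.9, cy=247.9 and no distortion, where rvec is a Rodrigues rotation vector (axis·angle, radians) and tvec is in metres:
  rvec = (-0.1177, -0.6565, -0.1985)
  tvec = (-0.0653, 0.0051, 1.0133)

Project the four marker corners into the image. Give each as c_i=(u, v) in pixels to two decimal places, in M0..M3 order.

c0=(269.92, 327.02) c1=(347.54, 300.20) c2=(327.58, 184.64) c3=(248.06, 195.67)

Intrinsics K: fx=468.5, fy=614.5, cx=330.9, cy=247.9
Marker side s = 0.208 m; corners in marker frame (Z=0):
  M0 = (-0.1040, +0.1040, 0)
  M1 = (+0.1040, +0.1040, 0)
  M2 = (+0.1040, -0.1040, 0)
  M3 = (-0.1040, -0.1040, 0)
rvec = (-0.1177, -0.6565, -0.1985), |rvec| = θ = 0.69588 rad = 39.871°
Rodrigues: sinθ=0.64106, 1−cosθ=0.23251; R = I + sinθ·[k]× + (1−cosθ)·[k]×²:
    [+0.77414 +0.21996 -0.59357]
    [-0.14576 +0.97443 +0.17100]
    [+0.61600 -0.04586 +0.78641]
t = (-0.0653, 0.0051, 1.0133) m
M0: Pc = R·M0+t = (-0.12293, +0.12160, +0.94447); u = 468.5·(-0.12293)/0.94447 + 330.9 = 269.9187, v = 614.5·(+0.12160)/0.94447 + 247.9 = 327.0168
M1: Pc = R·M1+t = (+0.03809, +0.09128, +1.07259); u = 468.5·(+0.03809)/1.07259 + 330.9 = 347.5361, v = 614.5·(+0.09128)/1.07259 + 247.9 = 300.1960
M2: Pc = R·M2+t = (-0.00767, -0.11140, +1.08213); u = 468.5·(-0.00767)/1.08213 + 330.9 = 327.5813, v = 614.5·(-0.11140)/1.08213 + 247.9 = 184.6405
M3: Pc = R·M3+t = (-0.16869, -0.08108, +0.95401); u = 468.5·(-0.16869)/0.95401 + 330.9 = 248.0599, v = 614.5·(-0.08108)/0.95401 + 247.9 = 195.6733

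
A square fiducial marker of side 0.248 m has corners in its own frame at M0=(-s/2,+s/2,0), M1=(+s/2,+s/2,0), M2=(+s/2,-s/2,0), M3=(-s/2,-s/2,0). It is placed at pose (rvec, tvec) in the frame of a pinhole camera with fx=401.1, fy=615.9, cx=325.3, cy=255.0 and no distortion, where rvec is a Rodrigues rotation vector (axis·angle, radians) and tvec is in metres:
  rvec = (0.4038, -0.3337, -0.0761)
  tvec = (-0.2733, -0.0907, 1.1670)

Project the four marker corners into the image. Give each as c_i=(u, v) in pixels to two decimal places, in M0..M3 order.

c0=(192.80, 276.02) c1=(275.54, 257.90) c2=(270.71, 136.84) c3=(180.08, 148.19)

Intrinsics K: fx=401.1, fy=615.9, cx=325.3, cy=255.0
Marker side s = 0.248 m; corners in marker frame (Z=0):
  M0 = (-0.1240, +0.1240, 0)
  M1 = (+0.1240, +0.1240, 0)
  M2 = (+0.1240, -0.1240, 0)
  M3 = (-0.1240, -0.1240, 0)
rvec = (0.4038, -0.3337, -0.0761), |rvec| = θ = 0.52934 rad = 30.329°
Rodrigues: sinθ=0.50496, 1−cosθ=0.13686; R = I + sinθ·[k]× + (1−cosθ)·[k]×²:
    [+0.94278 +0.00678 -0.33334]
    [-0.13841 +0.91753 -0.37280]
    [+0.30332 +0.39761 +0.86597]
t = (-0.2733, -0.0907, 1.1670) m
M0: Pc = R·M0+t = (-0.38936, +0.04024, +1.17869); u = 401.1·(-0.38936)/1.17869 + 325.3 = 192.8022, v = 615.9·(+0.04024)/1.17869 + 255.0 = 276.0248
M1: Pc = R·M1+t = (-0.15555, +0.00591, +1.25392); u = 401.1·(-0.15555)/1.25392 + 325.3 = 275.5416, v = 615.9·(+0.00591)/1.25392 + 255.0 = 257.9033
M2: Pc = R·M2+t = (-0.15724, -0.22164, +1.15531); u = 401.1·(-0.15724)/1.15531 + 325.3 = 270.7109, v = 615.9·(-0.22164)/1.15531 + 255.0 = 136.8445
M3: Pc = R·M3+t = (-0.39105, -0.18731, +1.08008); u = 401.1·(-0.39105)/1.08008 + 325.3 = 180.0813, v = 615.9·(-0.18731)/1.08008 + 255.0 = 148.1892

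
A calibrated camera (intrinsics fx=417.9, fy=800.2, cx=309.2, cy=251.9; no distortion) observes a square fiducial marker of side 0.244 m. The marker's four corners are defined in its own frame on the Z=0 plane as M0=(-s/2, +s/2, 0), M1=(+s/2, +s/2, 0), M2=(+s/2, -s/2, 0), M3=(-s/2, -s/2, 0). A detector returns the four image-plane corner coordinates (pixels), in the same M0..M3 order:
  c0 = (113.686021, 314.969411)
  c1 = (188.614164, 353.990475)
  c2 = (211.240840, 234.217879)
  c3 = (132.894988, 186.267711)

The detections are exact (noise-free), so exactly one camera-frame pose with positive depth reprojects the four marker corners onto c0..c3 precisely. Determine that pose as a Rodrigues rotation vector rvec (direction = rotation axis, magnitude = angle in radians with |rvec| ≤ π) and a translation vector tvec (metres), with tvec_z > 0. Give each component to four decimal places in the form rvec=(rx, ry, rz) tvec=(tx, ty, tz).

rvec=(0.3843, -0.2264, 0.3680) tvec=(-0.4723, 0.0383, 1.3435)

Intrinsics K: fx=417.9, fy=800.2, cx=309.2, cy=251.9
Marker side s = 0.244 m; corners in marker frame (Z=0):
  M0 = (-0.1220, +0.1220, 0)
  M1 = (+0.1220, +0.1220, 0)
  M2 = (+0.1220, -0.1220, 0)
  M3 = (-0.1220, -0.1220, 0)
Detected image corners:
  c0 = (113.686021, 314.969411) px
  c1 = (188.614164, 353.990475) px
  c2 = (211.240840, 234.217879) px
  c3 = (132.894988, 186.267711) px
Planar DLT: solve 8×8 A·h = b for H (H[2,2]=1):
  H  [+347.89521 -47.08708 +162.28642]
  H  [+235.00835 +574.12514 +274.74017]
  H  [+0.21047 +0.24022 +1.00000]
B = K⁻¹H; ‖b₁‖=0.744328, ‖b₂‖=0.744328; λ = 2/(‖b₁‖+‖b₂‖) = 1.343494, sign → tz>0 ⇒ λ=+1.343494
r₁ = λ·B[:,0] = (+0.90922,+0.30555,+0.28277); r₂ = λ·B[:,1] = (-0.39017,+0.86233,+0.32273)
r₃ = r₁×r₂ = (-0.14523,-0.40376,+0.90326); SVD([r₁ r₂ r₃]) → R = UVᵀ:
  R  [+0.90922 -0.39017 -0.14523]
  R  [+0.30555 +0.86233 -0.40376]
  R  [+0.28277 +0.32273 +0.90326]
t = (-0.47231, +0.03835, +1.34349) m
tr R = 2.674814; θ = arccos((tr R − 1)/2) = 0.578275 rad = 33.133°
axis k = ((R−Rᵀ)₃₂, (R−Rᵀ)₁₃, (R−Rᵀ)₂₁) / (2 sinθ) = (+0.664581, -0.391525, +0.636427)
rvec = θ·k = (+0.384311, -0.226409, +0.368030)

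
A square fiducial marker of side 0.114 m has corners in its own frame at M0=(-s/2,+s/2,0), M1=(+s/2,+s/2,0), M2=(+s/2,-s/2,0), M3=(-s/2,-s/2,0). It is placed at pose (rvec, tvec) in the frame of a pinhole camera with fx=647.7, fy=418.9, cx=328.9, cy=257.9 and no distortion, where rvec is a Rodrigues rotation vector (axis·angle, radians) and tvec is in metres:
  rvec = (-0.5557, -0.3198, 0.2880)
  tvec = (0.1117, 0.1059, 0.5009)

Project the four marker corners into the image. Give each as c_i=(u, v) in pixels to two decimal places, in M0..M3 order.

Intrinsics K: fx=647.7, fy=418.9, cx=328.9, cy=257.9
Marker side s = 0.114 m; corners in marker frame (Z=0):
  M0 = (-0.0570, +0.0570, 0)
  M1 = (+0.0570, +0.0570, 0)
  M2 = (+0.0570, -0.0570, 0)
  M3 = (-0.0570, -0.0570, 0)
rvec = (-0.5557, -0.3198, 0.2880), |rvec| = θ = 0.70286 rad = 40.271°
Rodrigues: sinθ=0.64641, 1−cosθ=0.23701; R = I + sinθ·[k]× + (1−cosθ)·[k]×²:
    [+0.91114 -0.17961 -0.37089]
    [+0.35012 +0.81206 +0.46688]
    [+0.21733 -0.55525 +0.80279]
t = (0.1117, 0.1059, 0.5009) m
M0: Pc = R·M0+t = (+0.04953, +0.13223, +0.45686); u = 647.7·(+0.04953)/0.45686 + 328.9 = 399.1154, v = 418.9·(+0.13223)/0.45686 + 257.9 = 379.1426
M1: Pc = R·M1+t = (+0.15340, +0.17214, +0.48164); u = 647.7·(+0.15340)/0.48164 + 328.9 = 535.1864, v = 418.9·(+0.17214)/0.48164 + 257.9 = 407.6207
M2: Pc = R·M2+t = (+0.17387, +0.07957, +0.54494); u = 647.7·(+0.17387)/0.54494 + 328.9 = 535.5613, v = 418.9·(+0.07957)/0.54494 + 257.9 = 319.0662
M3: Pc = R·M3+t = (+0.07000, +0.03966, +0.52016); u = 647.7·(+0.07000)/0.52016 + 328.9 = 416.0665, v = 418.9·(+0.03966)/0.52016 + 257.9 = 289.8357

c0=(399.12, 379.14) c1=(535.19, 407.62) c2=(535.56, 319.07) c3=(416.07, 289.84)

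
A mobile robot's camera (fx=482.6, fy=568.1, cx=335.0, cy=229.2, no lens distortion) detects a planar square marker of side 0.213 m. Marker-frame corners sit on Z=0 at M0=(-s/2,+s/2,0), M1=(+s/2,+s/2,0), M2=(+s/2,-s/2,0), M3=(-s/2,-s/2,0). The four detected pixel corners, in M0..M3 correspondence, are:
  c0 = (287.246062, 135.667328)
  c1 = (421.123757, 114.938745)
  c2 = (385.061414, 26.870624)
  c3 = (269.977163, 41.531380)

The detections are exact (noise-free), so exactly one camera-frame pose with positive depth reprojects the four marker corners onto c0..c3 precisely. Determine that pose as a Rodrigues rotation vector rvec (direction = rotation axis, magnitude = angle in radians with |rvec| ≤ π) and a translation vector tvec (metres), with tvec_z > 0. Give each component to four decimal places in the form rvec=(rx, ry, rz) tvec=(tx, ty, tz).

Intrinsics K: fx=482.6, fy=568.1, cx=335.0, cy=229.2
Marker side s = 0.213 m; corners in marker frame (Z=0):
  M0 = (-0.1065, +0.1065, 0)
  M1 = (+0.1065, +0.1065, 0)
  M2 = (+0.1065, -0.1065, 0)
  M3 = (-0.1065, -0.1065, 0)
Detected image corners:
  c0 = (287.246062, 135.667328) px
  c1 = (421.123757, 114.938745) px
  c2 = (385.061414, 26.870624) px
  c3 = (269.977163, 41.531380) px
Planar DLT: solve 8×8 A·h = b for H (H[2,2]=1):
  H  [+638.19422 -127.88512 +340.90838]
  H  [-68.54244 +368.05518 +75.98055]
  H  [+0.16804 -0.74480 +1.00000]
B = K⁻¹H; ‖b₁‖=1.231915, ‖b₂‖=1.231915; λ = 2/(‖b₁‖+‖b₂‖) = 0.811744, sign → tz>0 ⇒ λ=+0.811744
r₁ = λ·B[:,0] = (+0.97877,-0.15297,+0.13640); r₂ = λ·B[:,1] = (+0.20457,+0.76982,-0.60458)
r₃ = r₁×r₂ = (-0.01252,+0.61965,+0.78478); SVD([r₁ r₂ r₃]) → R = UVᵀ:
  R  [+0.97877 +0.20457 -0.01252]
  R  [-0.15297 +0.76982 +0.61965]
  R  [+0.13640 -0.60458 +0.78478]
t = (+0.00994, -0.21893, +0.81174) m
tr R = 2.533372; θ = arccos((tr R − 1)/2) = 0.697133 rad = 39.943°
axis k = ((R−Rᵀ)₃₂, (R−Rᵀ)₁₃, (R−Rᵀ)₂₁) / (2 sinθ) = (-0.953423, -0.115982, -0.278449)
rvec = θ·k = (-0.664663, -0.080855, -0.194116)

rvec=(-0.6647, -0.0809, -0.1941) tvec=(0.0099, -0.2189, 0.8117)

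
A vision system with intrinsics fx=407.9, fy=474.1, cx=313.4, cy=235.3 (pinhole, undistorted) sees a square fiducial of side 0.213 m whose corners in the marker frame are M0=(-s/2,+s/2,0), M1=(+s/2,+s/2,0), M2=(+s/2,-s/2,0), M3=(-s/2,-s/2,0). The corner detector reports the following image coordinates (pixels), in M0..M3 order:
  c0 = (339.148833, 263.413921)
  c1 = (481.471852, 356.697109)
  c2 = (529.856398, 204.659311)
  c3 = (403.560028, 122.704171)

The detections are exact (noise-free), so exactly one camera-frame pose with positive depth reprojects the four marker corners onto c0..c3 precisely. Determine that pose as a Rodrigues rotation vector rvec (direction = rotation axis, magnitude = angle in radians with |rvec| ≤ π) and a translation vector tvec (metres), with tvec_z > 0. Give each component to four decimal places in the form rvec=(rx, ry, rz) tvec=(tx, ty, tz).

Intrinsics K: fx=407.9, fy=474.1, cx=313.4, cy=235.3
Marker side s = 0.213 m; corners in marker frame (Z=0):
  M0 = (-0.1065, +0.1065, 0)
  M1 = (+0.1065, +0.1065, 0)
  M2 = (+0.1065, -0.1065, 0)
  M3 = (-0.1065, -0.1065, 0)
Detected image corners:
  c0 = (339.148833, 263.413921) px
  c1 = (481.471852, 356.697109) px
  c2 = (529.856398, 204.659311) px
  c3 = (403.560028, 122.704171) px
Planar DLT: solve 8×8 A·h = b for H (H[2,2]=1):
  H  [+618.46974 -514.64772 +440.05992]
  H  [+404.44540 +552.21468 +232.32448]
  H  [-0.02237 -0.56961 +1.00000]
B = K⁻¹H; ‖b₁‖=1.760307, ‖b₂‖=1.760307; λ = 2/(‖b₁‖+‖b₂‖) = 0.568083, sign → tz>0 ⇒ λ=+0.568083
r₁ = λ·B[:,0] = (+0.87111,+0.49093,-0.01271); r₂ = λ·B[:,1] = (-0.46813,+0.82228,-0.32359)
r₃ = r₁×r₂ = (-0.14841,+0.28783,+0.94611); SVD([r₁ r₂ r₃]) → R = UVᵀ:
  R  [+0.87111 -0.46813 -0.14841]
  R  [+0.49093 +0.82228 +0.28783]
  R  [-0.01271 -0.32359 +0.94611]
t = (+0.17640, -0.00357, +0.56808) m
tr R = 2.639502; θ = arccos((tr R − 1)/2) = 0.609820 rad = 34.940°
axis k = ((R−Rᵀ)₃₂, (R−Rᵀ)₁₃, (R−Rᵀ)₂₁) / (2 sinθ) = (-0.533780, -0.118468, +0.837284)
rvec = θ·k = (-0.325510, -0.072244, +0.510593)

rvec=(-0.3255, -0.0722, 0.5106) tvec=(0.1764, -0.0036, 0.5681)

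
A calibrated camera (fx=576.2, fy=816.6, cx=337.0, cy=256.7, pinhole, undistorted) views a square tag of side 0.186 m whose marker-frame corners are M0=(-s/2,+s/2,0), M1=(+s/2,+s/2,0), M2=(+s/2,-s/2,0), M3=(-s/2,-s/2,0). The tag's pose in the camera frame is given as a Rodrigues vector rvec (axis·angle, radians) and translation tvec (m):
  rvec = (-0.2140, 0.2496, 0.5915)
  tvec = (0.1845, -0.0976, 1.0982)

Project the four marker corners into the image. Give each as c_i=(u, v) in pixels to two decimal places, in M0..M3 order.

c0=(366.31, 204.76) c1=(448.93, 276.90) c2=(503.20, 162.91) c3=(419.72, 97.71)

Intrinsics K: fx=576.2, fy=816.6, cx=337.0, cy=256.7
Marker side s = 0.186 m; corners in marker frame (Z=0):
  M0 = (-0.0930, +0.0930, 0)
  M1 = (+0.0930, +0.0930, 0)
  M2 = (+0.0930, -0.0930, 0)
  M3 = (-0.0930, -0.0930, 0)
rvec = (-0.2140, 0.2496, 0.5915), |rvec| = θ = 0.67673 rad = 38.774°
Rodrigues: sinθ=0.62625, 1−cosθ=0.22038; R = I + sinθ·[k]× + (1−cosθ)·[k]×²:
    [+0.80166 -0.57308 +0.17007]
    [+0.52167 +0.80960 +0.26908]
    [-0.29189 -0.12699 +0.94798]
t = (0.1845, -0.0976, 1.0982) m
M0: Pc = R·M0+t = (+0.05665, -0.07082, +1.11354); u = 576.2·(+0.05665)/1.11354 + 337.0 = 366.3133, v = 816.6·(-0.07082)/1.11354 + 256.7 = 204.7631
M1: Pc = R·M1+t = (+0.20576, +0.02621, +1.05924); u = 576.2·(+0.20576)/1.05924 + 337.0 = 448.9268, v = 816.6·(+0.02621)/1.05924 + 256.7 = 276.9048
M2: Pc = R·M2+t = (+0.31235, -0.12438, +1.08286); u = 576.2·(+0.31235)/1.08286 + 337.0 = 503.2040, v = 816.6·(-0.12438)/1.08286 + 256.7 = 162.9055
M3: Pc = R·M3+t = (+0.16324, -0.22141, +1.13716); u = 576.2·(+0.16324)/1.13716 + 337.0 = 419.7151, v = 816.6·(-0.22141)/1.13716 + 256.7 = 97.7050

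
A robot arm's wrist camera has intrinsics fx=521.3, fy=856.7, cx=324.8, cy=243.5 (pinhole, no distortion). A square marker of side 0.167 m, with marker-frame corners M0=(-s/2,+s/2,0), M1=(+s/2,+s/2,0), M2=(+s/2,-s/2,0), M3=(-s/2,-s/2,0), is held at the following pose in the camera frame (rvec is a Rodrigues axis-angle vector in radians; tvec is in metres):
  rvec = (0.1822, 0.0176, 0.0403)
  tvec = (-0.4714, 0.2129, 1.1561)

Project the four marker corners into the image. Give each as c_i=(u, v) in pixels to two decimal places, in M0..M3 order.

c0=(76.68, 456.48) c1=(150.52, 462.00) c2=(148.82, 344.47) c3=(73.02, 339.04)

Intrinsics K: fx=521.3, fy=856.7, cx=324.8, cy=243.5
Marker side s = 0.167 m; corners in marker frame (Z=0):
  M0 = (-0.0835, +0.0835, 0)
  M1 = (+0.0835, +0.0835, 0)
  M2 = (+0.0835, -0.0835, 0)
  M3 = (-0.0835, -0.0835, 0)
rvec = (0.1822, 0.0176, 0.0403), |rvec| = θ = 0.18743 rad = 10.739°
Rodrigues: sinθ=0.18634, 1−cosθ=0.01751; R = I + sinθ·[k]× + (1−cosθ)·[k]×²:
    [+0.99904 -0.03847 +0.02116]
    [+0.04166 +0.98264 -0.18078]
    [-0.01384 +0.18149 +0.98330]
t = (-0.4714, 0.2129, 1.1561) m
M0: Pc = R·M0+t = (-0.55803, +0.29147, +1.17241); u = 521.3·(-0.55803)/1.17241 + 324.8 = 76.6770, v = 856.7·(+0.29147)/1.17241 + 243.5 = 456.4833
M1: Pc = R·M1+t = (-0.39119, +0.29843, +1.17010); u = 521.3·(-0.39119)/1.17010 + 324.8 = 150.5168, v = 856.7·(+0.29843)/1.17010 + 243.5 = 461.9981
M2: Pc = R·M2+t = (-0.38477, +0.13433, +1.13979); u = 521.3·(-0.38477)/1.13979 + 324.8 = 148.8204, v = 856.7·(+0.13433)/1.13979 + 243.5 = 344.4652
M3: Pc = R·M3+t = (-0.55161, +0.12737, +1.14210); u = 521.3·(-0.55161)/1.14210 + 324.8 = 73.0245, v = 856.7·(+0.12737)/1.14210 + 243.5 = 339.0418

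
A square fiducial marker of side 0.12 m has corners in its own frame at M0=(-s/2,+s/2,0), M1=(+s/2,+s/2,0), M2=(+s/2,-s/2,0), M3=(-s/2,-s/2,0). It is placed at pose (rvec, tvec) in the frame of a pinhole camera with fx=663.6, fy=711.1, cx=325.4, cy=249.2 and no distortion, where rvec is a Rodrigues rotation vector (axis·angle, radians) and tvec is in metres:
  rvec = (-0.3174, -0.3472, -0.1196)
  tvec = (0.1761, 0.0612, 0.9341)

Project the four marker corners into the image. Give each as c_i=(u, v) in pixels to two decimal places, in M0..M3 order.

Intrinsics K: fx=663.6, fy=711.1, cx=325.4, cy=249.2
Marker side s = 0.12 m; corners in marker frame (Z=0):
  M0 = (-0.0600, +0.0600, 0)
  M1 = (+0.0600, +0.0600, 0)
  M2 = (+0.0600, -0.0600, 0)
  M3 = (-0.0600, -0.0600, 0)
rvec = (-0.3174, -0.3472, -0.1196), |rvec| = θ = 0.48538 rad = 27.810°
Rodrigues: sinθ=0.46655, 1−cosθ=0.11550; R = I + sinθ·[k]× + (1−cosθ)·[k]×²:
    [+0.93389 +0.16899 -0.31512]
    [-0.06093 +0.94360 +0.32544]
    [+0.35234 -0.28472 +0.89151]
t = (0.1761, 0.0612, 0.9341) m
M0: Pc = R·M0+t = (+0.13021, +0.12147, +0.89588); u = 663.6·(+0.13021)/0.89588 + 325.4 = 421.8471, v = 711.1·(+0.12147)/0.89588 + 249.2 = 345.6179
M1: Pc = R·M1+t = (+0.24227, +0.11416, +0.93816); u = 663.6·(+0.24227)/0.93816 + 325.4 = 496.7701, v = 711.1·(+0.11416)/0.93816 + 249.2 = 335.7305
M2: Pc = R·M2+t = (+0.22199, +0.00093, +0.97232); u = 663.6·(+0.22199)/0.97232 + 325.4 = 476.9085, v = 711.1·(+0.00093)/0.97232 + 249.2 = 249.8789
M3: Pc = R·M3+t = (+0.10993, +0.00824, +0.93004); u = 663.6·(+0.10993)/0.93004 + 325.4 = 403.8350, v = 711.1·(+0.00824)/0.93004 + 249.2 = 255.5003

c0=(421.85, 345.62) c1=(496.77, 335.73) c2=(476.91, 249.88) c3=(403.84, 255.50)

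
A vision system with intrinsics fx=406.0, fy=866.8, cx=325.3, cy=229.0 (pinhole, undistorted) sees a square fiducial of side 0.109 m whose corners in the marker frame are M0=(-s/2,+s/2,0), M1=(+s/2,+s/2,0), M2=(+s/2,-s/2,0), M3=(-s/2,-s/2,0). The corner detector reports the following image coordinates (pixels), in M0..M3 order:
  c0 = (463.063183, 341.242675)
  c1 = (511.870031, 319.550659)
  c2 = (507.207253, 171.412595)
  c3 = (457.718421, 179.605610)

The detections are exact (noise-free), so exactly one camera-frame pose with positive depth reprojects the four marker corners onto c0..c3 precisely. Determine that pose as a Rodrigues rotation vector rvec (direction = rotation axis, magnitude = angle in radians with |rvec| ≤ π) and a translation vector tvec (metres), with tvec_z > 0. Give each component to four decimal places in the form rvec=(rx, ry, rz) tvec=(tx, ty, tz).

Intrinsics K: fx=406.0, fy=866.8, cx=325.3, cy=229.0
Marker side s = 0.109 m; corners in marker frame (Z=0):
  M0 = (-0.0545, +0.0545, 0)
  M1 = (+0.0545, +0.0545, 0)
  M2 = (+0.0545, -0.0545, 0)
  M3 = (-0.0545, -0.0545, 0)
Detected image corners:
  c0 = (463.063183, 341.242675) px
  c1 = (511.870031, 319.550659) px
  c2 = (507.207253, 171.412595) px
  c3 = (457.718421, 179.605610) px
Planar DLT: solve 8×8 A·h = b for H (H[2,2]=1):
  H  [+840.78154 +67.81210 +486.04764]
  H  [+66.12302 +1429.77110 +252.81737]
  H  [+0.80396 +0.04545 +1.00000]
B = K⁻¹H; ‖b₁‖=1.643303, ‖b₂‖=1.643303; λ = 2/(‖b₁‖+‖b₂‖) = 0.608530, sign → tz>0 ⇒ λ=+0.608530
r₁ = λ·B[:,0] = (+0.86821,-0.08283,+0.48923); r₂ = λ·B[:,1] = (+0.07948,+0.99645,+0.02766)
r₃ = r₁×r₂ = (-0.48979,+0.01487,+0.87171); SVD([r₁ r₂ r₃]) → R = UVᵀ:
  R  [+0.86821 +0.07948 -0.48979]
  R  [-0.08283 +0.99645 +0.01487]
  R  [+0.48923 +0.02766 +0.87171]
t = (+0.24094, +0.01672, +0.60853) m
tr R = 2.736378; θ = arccos((tr R − 1)/2) = 0.519256 rad = 29.751°
axis k = ((R−Rᵀ)₃₂, (R−Rᵀ)₁₃, (R−Rᵀ)₂₁) / (2 sinθ) = (+0.012887, -0.986453, -0.163539)
rvec = θ·k = (+0.006692, -0.512221, -0.084919)

rvec=(0.0067, -0.5122, -0.0849) tvec=(0.2409, 0.0167, 0.6085)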